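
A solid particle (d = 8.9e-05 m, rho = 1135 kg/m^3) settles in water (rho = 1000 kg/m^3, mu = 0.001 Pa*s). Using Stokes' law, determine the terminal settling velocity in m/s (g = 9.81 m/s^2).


Density difference: rho_p - rho_f = 1135 - 1000 = 135 kg/m^3
d^2 = (8.9e-05)^2 = 7.921e-09 m^2
Numerator = (rho_p - rho_f) * g * d^2 = 135 * 9.81 * 7.921e-09 = 1.0490176e-05
Denominator = 18 * mu = 18 * 0.001 = 0.018
v_s = 1.0490176e-05 / 0.018 = 5.82788e-04 m/s
Check: Re = rho_f * v_s * d / mu = 1000 * 5.82788e-04 * 8.9e-05 / 0.001 = 0.0519 < 1, so Stokes' law applies.

5.82788e-04 m/s


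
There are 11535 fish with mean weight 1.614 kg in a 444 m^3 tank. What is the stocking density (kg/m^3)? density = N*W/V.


Total biomass = 11535 fish * 1.614 kg = 18617.49 kg
Density = total biomass / volume = 18617.49 / 444 = 41.9313 kg/m^3

41.9313 kg/m^3


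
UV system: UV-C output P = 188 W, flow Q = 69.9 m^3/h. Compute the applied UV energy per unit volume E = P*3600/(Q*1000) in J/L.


Energy delivered per hour = 188 W * 3600 s = 676800 J/h
Volume treated per hour = 69.9 m^3/h * 1000 = 69900 L/h
dose = 676800 / 69900 = 9.6824 J/L

9.6824 J/L


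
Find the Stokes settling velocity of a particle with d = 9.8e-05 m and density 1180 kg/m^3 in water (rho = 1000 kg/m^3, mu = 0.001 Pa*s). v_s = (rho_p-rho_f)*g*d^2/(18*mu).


Density difference: rho_p - rho_f = 1180 - 1000 = 180 kg/m^3
d^2 = (9.8e-05)^2 = 9.604e-09 m^2
Numerator = (rho_p - rho_f) * g * d^2 = 180 * 9.81 * 9.604e-09 = 1.6958743e-05
Denominator = 18 * mu = 18 * 0.001 = 0.018
v_s = 1.6958743e-05 / 0.018 = 9.42152e-04 m/s
Check: Re = rho_f * v_s * d / mu = 1000 * 9.42152e-04 * 9.8e-05 / 0.001 = 0.0923 < 1, so Stokes' law applies.

9.42152e-04 m/s


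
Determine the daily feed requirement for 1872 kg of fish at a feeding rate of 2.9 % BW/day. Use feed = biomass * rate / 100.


Feeding rate fraction = 2.9% / 100 = 0.029
Daily feed = 1872 kg * 0.029 = 54.288 kg/day

54.288 kg/day


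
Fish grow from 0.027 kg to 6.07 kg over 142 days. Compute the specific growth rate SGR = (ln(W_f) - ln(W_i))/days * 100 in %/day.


ln(W_f) = ln(6.07) = 1.8033586
ln(W_i) = ln(0.027) = -3.6119184
ln(W_f) - ln(W_i) = 1.8033586 - -3.6119184 = 5.415277
SGR = 5.415277 / 142 * 100 = 3.81358 %/day

3.81358 %/day


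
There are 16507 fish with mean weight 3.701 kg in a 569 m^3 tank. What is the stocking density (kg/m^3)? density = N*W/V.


Total biomass = 16507 fish * 3.701 kg = 61092.407 kg
Density = total biomass / volume = 61092.407 / 569 = 107.368 kg/m^3

107.368 kg/m^3


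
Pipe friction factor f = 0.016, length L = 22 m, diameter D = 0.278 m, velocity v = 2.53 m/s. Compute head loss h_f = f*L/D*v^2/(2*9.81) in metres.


v^2 = 2.53^2 = 6.4009 m^2/s^2
L/D = 22/0.278 = 79.136691
h_f = f*(L/D)*v^2/(2g) = 0.016 * 79.136691 * 6.4009 / 19.62 = 0.413085 m

0.413085 m


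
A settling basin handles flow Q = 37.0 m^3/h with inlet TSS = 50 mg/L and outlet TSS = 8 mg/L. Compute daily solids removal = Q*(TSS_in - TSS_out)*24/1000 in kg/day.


Concentration drop: TSS_in - TSS_out = 50 - 8 = 42 mg/L
Hourly solids removed = Q * dTSS = 37.0 m^3/h * 42 mg/L = 1554 g/h  (m^3/h * mg/L = g/h)
Daily solids removed = 1554 * 24 = 37296 g/day
Convert g to kg: 37296 / 1000 = 37.296 kg/day

37.296 kg/day


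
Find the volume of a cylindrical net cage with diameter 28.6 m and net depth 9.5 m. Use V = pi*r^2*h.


r = d/2 = 28.6/2 = 14.3 m
Base area = pi*r^2 = pi*14.3^2 = 642.42428 m^2
Volume = 642.42428 * 9.5 = 6103.03 m^3

6103.03 m^3


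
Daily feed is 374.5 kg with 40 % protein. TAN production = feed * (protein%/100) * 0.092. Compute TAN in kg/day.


Protein in feed = 374.5 * 40/100 = 149.8 kg/day
TAN = protein * 0.092 = 149.8 * 0.092 = 13.7816 kg/day

13.7816 kg/day


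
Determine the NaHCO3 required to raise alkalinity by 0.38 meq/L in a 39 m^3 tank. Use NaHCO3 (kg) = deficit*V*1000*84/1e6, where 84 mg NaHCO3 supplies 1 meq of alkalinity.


Tank volume in L = 39 m^3 * 1000 = 39000 L
Total meq required = 0.38 meq/L * 39000 L = 14820 meq
NaHCO3 mass = 14820 meq * 84 mg/meq / 1e6 = 1.24488 kg

1.24488 kg


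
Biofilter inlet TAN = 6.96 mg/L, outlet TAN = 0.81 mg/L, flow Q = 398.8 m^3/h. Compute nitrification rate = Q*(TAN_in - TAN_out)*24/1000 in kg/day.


Concentration drop: TAN_in - TAN_out = 6.96 - 0.81 = 6.15 mg/L
Hourly TAN removed = Q * dTAN = 398.8 m^3/h * 6.15 mg/L = 2452.62 g/h  (m^3/h * mg/L = g/h)
Daily TAN removed = 2452.62 * 24 = 58862.88 g/day
Convert to kg/day: 58862.88 / 1000 = 58.86288 kg/day

58.86288 kg/day


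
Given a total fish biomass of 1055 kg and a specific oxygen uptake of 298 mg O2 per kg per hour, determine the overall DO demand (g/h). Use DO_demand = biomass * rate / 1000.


Total O2 consumption (mg/h) = 1055 kg * 298 mg/(kg*h) = 314390 mg/h
Convert to g/h: 314390 / 1000 = 314.39 g/h

314.39 g/h


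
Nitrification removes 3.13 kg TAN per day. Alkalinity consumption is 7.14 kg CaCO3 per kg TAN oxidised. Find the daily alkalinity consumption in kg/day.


Alkalinity factor: 7.14 kg CaCO3 consumed per kg TAN nitrified
alk = 3.13 kg TAN * 7.14 = 22.3482 kg CaCO3/day

22.3482 kg CaCO3/day


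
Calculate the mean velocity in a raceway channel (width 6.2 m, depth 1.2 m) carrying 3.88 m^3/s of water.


Cross-sectional area = W * d = 6.2 * 1.2 = 7.44 m^2
Velocity = Q / A = 3.88 / 7.44 = 0.521505 m/s

0.521505 m/s


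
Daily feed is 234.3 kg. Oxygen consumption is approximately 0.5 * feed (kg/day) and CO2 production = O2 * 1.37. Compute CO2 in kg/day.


O2 = 234.3 * 0.5 = 117.15
CO2 = 117.15 * 1.37 = 160.4955

160.4955 kg/day


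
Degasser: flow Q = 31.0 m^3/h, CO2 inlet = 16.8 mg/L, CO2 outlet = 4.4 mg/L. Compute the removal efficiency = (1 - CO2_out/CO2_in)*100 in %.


CO2_out / CO2_in = 4.4 / 16.8 = 0.26190476
Fraction remaining = 0.26190476
efficiency = (1 - 0.26190476) * 100 = 73.8095 %

73.8095 %


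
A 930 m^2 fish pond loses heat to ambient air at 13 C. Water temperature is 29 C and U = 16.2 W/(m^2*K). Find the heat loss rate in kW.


Temperature difference dT = 29 - 13 = 16 K
Heat loss (W) = U * A * dT = 16.2 * 930 * 16 = 241056 W
Convert to kW: 241056 / 1000 = 241.056 kW

241.056 kW


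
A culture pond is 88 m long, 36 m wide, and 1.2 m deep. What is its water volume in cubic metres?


Base area = L * W = 88 * 36 = 3168 m^2
Volume = area * depth = 3168 * 1.2 = 3801.6 m^3

3801.6 m^3


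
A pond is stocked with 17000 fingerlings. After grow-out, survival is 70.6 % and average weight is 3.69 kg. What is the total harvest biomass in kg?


Survivors = 17000 * 70.6/100 = 12002 fish
Harvest biomass = survivors * W_f = 12002 * 3.69 = 44287.38 kg

44287.38 kg


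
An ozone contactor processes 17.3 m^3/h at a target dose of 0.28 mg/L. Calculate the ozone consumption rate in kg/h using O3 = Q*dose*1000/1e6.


O3 demand (mg/h) = Q * dose * 1000 = 17.3 * 0.28 * 1000 = 4844 mg/h
Convert mg to kg: 4844 / 1e6 = 0.004844 kg/h

0.004844 kg/h


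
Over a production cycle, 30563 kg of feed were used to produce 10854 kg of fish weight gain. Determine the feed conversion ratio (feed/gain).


FCR = feed consumed / weight gained
FCR = 30563 kg / 10854 kg = 2.81583

2.81583


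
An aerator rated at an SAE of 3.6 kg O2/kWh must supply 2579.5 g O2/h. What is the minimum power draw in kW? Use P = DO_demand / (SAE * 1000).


SAE in g O2/kWh = 3.6 * 1000 = 3600 g/kWh
P = DO_demand / SAE_g = 2579.5 / 3600 = 0.716528 kW

0.716528 kW


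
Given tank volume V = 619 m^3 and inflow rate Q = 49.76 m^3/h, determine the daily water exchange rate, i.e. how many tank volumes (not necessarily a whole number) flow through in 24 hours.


Daily flow volume = 49.76 m^3/h * 24 h = 1194.24 m^3/day
Exchanges = daily flow / tank volume = 1194.24 / 619 = 1.92931 exchanges/day

1.92931 exchanges/day


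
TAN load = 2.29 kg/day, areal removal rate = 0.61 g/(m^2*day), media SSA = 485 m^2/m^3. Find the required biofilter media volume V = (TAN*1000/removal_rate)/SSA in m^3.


A = 2.29*1000 / 0.61 = 3754.0984 m^2
V = 3754.0984 / 485 = 7.74041

7.74041 m^3


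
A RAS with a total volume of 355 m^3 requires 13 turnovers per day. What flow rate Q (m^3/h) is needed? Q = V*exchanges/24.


Daily recirculation volume = 355 m^3 * 13 = 4615 m^3/day
Flow rate Q = daily volume / 24 h = 4615 / 24 = 192.292 m^3/h

192.292 m^3/h


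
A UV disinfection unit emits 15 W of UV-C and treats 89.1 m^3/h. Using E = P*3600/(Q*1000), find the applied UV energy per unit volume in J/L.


Energy delivered per hour = 15 W * 3600 s = 54000 J/h
Volume treated per hour = 89.1 m^3/h * 1000 = 89100 L/h
dose = 54000 / 89100 = 0.606061 J/L

0.606061 J/L


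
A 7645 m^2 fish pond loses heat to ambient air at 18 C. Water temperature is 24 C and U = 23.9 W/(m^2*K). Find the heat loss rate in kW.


Temperature difference dT = 24 - 18 = 6 K
Heat loss (W) = U * A * dT = 23.9 * 7645 * 6 = 1096293 W
Convert to kW: 1096293 / 1000 = 1096.293 kW

1096.293 kW


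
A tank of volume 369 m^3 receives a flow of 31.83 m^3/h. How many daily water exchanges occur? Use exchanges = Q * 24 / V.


Daily flow volume = 31.83 m^3/h * 24 h = 763.92 m^3/day
Exchanges = daily flow / tank volume = 763.92 / 369 = 2.07024 exchanges/day

2.07024 exchanges/day


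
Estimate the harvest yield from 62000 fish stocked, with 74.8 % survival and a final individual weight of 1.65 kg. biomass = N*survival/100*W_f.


Survivors = 62000 * 74.8/100 = 46376 fish
Harvest biomass = survivors * W_f = 46376 * 1.65 = 76520.4 kg

76520.4 kg


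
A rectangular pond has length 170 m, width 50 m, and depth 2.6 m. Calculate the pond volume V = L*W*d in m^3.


Base area = L * W = 170 * 50 = 8500 m^2
Volume = area * depth = 8500 * 2.6 = 22100 m^3

22100 m^3


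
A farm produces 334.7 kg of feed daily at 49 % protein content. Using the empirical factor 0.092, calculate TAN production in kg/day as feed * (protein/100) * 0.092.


Protein in feed = 334.7 * 49/100 = 164.003 kg/day
TAN = protein * 0.092 = 164.003 * 0.092 = 15.088276 kg/day

15.088276 kg/day


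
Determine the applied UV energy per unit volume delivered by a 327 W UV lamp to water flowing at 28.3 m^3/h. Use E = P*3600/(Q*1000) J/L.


Energy delivered per hour = 327 W * 3600 s = 1177200 J/h
Volume treated per hour = 28.3 m^3/h * 1000 = 28300 L/h
dose = 1177200 / 28300 = 41.5972 J/L

41.5972 J/L


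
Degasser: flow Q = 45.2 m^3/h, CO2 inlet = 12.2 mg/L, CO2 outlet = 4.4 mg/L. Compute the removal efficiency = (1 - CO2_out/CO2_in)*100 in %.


CO2_out / CO2_in = 4.4 / 12.2 = 0.36065574
Fraction remaining = 0.36065574
efficiency = (1 - 0.36065574) * 100 = 63.9344 %

63.9344 %


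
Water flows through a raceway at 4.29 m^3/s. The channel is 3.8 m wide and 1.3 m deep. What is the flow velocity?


Cross-sectional area = W * d = 3.8 * 1.3 = 4.94 m^2
Velocity = Q / A = 4.29 / 4.94 = 0.868421 m/s

0.868421 m/s


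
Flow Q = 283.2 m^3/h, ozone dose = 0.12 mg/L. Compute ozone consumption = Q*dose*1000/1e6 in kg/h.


O3 demand (mg/h) = Q * dose * 1000 = 283.2 * 0.12 * 1000 = 33984 mg/h
Convert mg to kg: 33984 / 1e6 = 0.033984 kg/h

0.033984 kg/h


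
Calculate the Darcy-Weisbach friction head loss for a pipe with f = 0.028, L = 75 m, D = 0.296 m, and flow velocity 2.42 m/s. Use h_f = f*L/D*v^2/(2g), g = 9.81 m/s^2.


v^2 = 2.42^2 = 5.8564 m^2/s^2
L/D = 75/0.296 = 253.37838
h_f = f*(L/D)*v^2/(2g) = 0.028 * 253.37838 * 5.8564 / 19.62 = 2.11768 m

2.11768 m


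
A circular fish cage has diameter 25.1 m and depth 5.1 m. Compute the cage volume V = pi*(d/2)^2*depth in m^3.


r = d/2 = 25.1/2 = 12.55 m
Base area = pi*r^2 = pi*12.55^2 = 494.8087 m^2
Volume = 494.8087 * 5.1 = 2523.52 m^3

2523.52 m^3


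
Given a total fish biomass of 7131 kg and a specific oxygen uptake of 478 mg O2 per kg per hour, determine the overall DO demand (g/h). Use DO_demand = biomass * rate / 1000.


Total O2 consumption (mg/h) = 7131 kg * 478 mg/(kg*h) = 3408618 mg/h
Convert to g/h: 3408618 / 1000 = 3408.618 g/h

3408.618 g/h


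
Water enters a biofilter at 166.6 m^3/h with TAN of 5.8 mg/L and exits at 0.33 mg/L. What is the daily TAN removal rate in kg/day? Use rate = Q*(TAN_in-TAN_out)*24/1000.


Concentration drop: TAN_in - TAN_out = 5.8 - 0.33 = 5.47 mg/L
Hourly TAN removed = Q * dTAN = 166.6 m^3/h * 5.47 mg/L = 911.302 g/h  (m^3/h * mg/L = g/h)
Daily TAN removed = 911.302 * 24 = 21871.248 g/day
Convert to kg/day: 21871.248 / 1000 = 21.871248 kg/day

21.871248 kg/day


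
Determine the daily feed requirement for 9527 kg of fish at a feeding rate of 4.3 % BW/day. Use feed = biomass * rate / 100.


Feeding rate fraction = 4.3% / 100 = 0.043
Daily feed = 9527 kg * 0.043 = 409.661 kg/day

409.661 kg/day


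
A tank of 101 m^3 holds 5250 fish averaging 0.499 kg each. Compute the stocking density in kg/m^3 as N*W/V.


Total biomass = 5250 fish * 0.499 kg = 2619.75 kg
Density = total biomass / volume = 2619.75 / 101 = 25.9381 kg/m^3

25.9381 kg/m^3


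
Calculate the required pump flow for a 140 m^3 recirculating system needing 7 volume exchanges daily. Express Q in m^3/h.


Daily recirculation volume = 140 m^3 * 7 = 980 m^3/day
Flow rate Q = daily volume / 24 h = 980 / 24 = 40.8333 m^3/h

40.8333 m^3/h


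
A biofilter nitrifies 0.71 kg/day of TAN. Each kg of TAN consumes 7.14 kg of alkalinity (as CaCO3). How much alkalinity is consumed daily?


Alkalinity factor: 7.14 kg CaCO3 consumed per kg TAN nitrified
alk = 0.71 kg TAN * 7.14 = 5.0694 kg CaCO3/day

5.0694 kg CaCO3/day


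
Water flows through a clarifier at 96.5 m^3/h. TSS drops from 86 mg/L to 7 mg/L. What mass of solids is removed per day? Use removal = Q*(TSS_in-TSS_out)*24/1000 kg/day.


Concentration drop: TSS_in - TSS_out = 86 - 7 = 79 mg/L
Hourly solids removed = Q * dTSS = 96.5 m^3/h * 79 mg/L = 7623.5 g/h  (m^3/h * mg/L = g/h)
Daily solids removed = 7623.5 * 24 = 182964 g/day
Convert g to kg: 182964 / 1000 = 182.964 kg/day

182.964 kg/day


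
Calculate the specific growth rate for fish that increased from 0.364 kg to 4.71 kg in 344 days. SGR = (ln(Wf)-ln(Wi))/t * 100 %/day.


ln(W_f) = ln(4.71) = 1.5496879
ln(W_i) = ln(0.364) = -1.0106014
ln(W_f) - ln(W_i) = 1.5496879 - -1.0106014 = 2.5602893
SGR = 2.5602893 / 344 * 100 = 0.74427 %/day

0.74427 %/day


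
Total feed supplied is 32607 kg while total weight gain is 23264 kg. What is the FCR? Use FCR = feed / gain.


FCR = feed consumed / weight gained
FCR = 32607 kg / 23264 kg = 1.40161

1.40161


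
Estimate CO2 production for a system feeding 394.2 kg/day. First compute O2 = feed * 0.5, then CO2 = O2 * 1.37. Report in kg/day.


O2 = 394.2 * 0.5 = 197.1
CO2 = 197.1 * 1.37 = 270.027

270.027 kg/day


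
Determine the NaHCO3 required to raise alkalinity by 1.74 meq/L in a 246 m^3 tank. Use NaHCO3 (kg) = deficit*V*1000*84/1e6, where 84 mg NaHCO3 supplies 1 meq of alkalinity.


Tank volume in L = 246 m^3 * 1000 = 246000 L
Total meq required = 1.74 meq/L * 246000 L = 428040 meq
NaHCO3 mass = 428040 meq * 84 mg/meq / 1e6 = 35.9554 kg

35.9554 kg


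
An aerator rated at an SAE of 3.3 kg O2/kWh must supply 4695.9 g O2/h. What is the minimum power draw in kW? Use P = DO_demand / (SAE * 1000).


SAE in g O2/kWh = 3.3 * 1000 = 3300 g/kWh
P = DO_demand / SAE_g = 4695.9 / 3300 = 1.423 kW

1.423 kW


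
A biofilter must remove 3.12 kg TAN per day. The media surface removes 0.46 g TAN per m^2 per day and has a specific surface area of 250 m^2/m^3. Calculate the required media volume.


A = 3.12*1000 / 0.46 = 6782.6087 m^2
V = 6782.6087 / 250 = 27.1304

27.1304 m^3


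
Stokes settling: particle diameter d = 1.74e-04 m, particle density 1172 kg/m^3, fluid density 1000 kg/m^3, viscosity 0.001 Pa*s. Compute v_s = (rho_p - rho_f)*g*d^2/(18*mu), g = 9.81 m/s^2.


Density difference: rho_p - rho_f = 1172 - 1000 = 172 kg/m^3
d^2 = (1.74e-04)^2 = 3.0276e-08 m^2
Numerator = (rho_p - rho_f) * g * d^2 = 172 * 9.81 * 3.0276e-08 = 5.10853e-05
Denominator = 18 * mu = 18 * 0.001 = 0.018
v_s = 5.10853e-05 / 0.018 = 0.00283807 m/s
Check: Re = rho_f * v_s * d / mu = 1000 * 0.00283807 * 1.74e-04 / 0.001 = 0.494 < 1, so Stokes' law applies.

0.00283807 m/s


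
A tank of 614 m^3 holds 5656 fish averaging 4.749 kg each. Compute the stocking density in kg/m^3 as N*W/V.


Total biomass = 5656 fish * 4.749 kg = 26860.344 kg
Density = total biomass / volume = 26860.344 / 614 = 43.7465 kg/m^3

43.7465 kg/m^3


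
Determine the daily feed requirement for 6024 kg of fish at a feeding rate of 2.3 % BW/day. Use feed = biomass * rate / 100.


Feeding rate fraction = 2.3% / 100 = 0.023
Daily feed = 6024 kg * 0.023 = 138.552 kg/day

138.552 kg/day


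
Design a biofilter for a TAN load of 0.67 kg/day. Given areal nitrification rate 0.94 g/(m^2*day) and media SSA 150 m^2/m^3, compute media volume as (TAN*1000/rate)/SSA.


A = 0.67*1000 / 0.94 = 712.76596 m^2
V = 712.76596 / 150 = 4.75177

4.75177 m^3


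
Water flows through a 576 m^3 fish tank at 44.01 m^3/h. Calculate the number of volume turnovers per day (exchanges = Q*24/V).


Daily flow volume = 44.01 m^3/h * 24 h = 1056.24 m^3/day
Exchanges = daily flow / tank volume = 1056.24 / 576 = 1.83375 exchanges/day

1.83375 exchanges/day


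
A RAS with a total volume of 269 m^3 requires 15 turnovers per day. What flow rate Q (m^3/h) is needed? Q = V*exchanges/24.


Daily recirculation volume = 269 m^3 * 15 = 4035 m^3/day
Flow rate Q = daily volume / 24 h = 4035 / 24 = 168.125 m^3/h

168.125 m^3/h


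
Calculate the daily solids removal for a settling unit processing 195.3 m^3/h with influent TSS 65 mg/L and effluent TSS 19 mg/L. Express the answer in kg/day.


Concentration drop: TSS_in - TSS_out = 65 - 19 = 46 mg/L
Hourly solids removed = Q * dTSS = 195.3 m^3/h * 46 mg/L = 8983.8 g/h  (m^3/h * mg/L = g/h)
Daily solids removed = 8983.8 * 24 = 215611.2 g/day
Convert g to kg: 215611.2 / 1000 = 215.6112 kg/day

215.6112 kg/day


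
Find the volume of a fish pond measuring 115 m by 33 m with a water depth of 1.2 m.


Base area = L * W = 115 * 33 = 3795 m^2
Volume = area * depth = 3795 * 1.2 = 4554 m^3

4554 m^3


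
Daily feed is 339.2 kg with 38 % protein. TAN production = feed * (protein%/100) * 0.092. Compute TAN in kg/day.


Protein in feed = 339.2 * 38/100 = 128.896 kg/day
TAN = protein * 0.092 = 128.896 * 0.092 = 11.858432 kg/day

11.858432 kg/day


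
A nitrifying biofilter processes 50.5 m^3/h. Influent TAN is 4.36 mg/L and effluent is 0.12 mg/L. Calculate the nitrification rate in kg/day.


Concentration drop: TAN_in - TAN_out = 4.36 - 0.12 = 4.24 mg/L
Hourly TAN removed = Q * dTAN = 50.5 m^3/h * 4.24 mg/L = 214.12 g/h  (m^3/h * mg/L = g/h)
Daily TAN removed = 214.12 * 24 = 5138.88 g/day
Convert to kg/day: 5138.88 / 1000 = 5.13888 kg/day

5.13888 kg/day


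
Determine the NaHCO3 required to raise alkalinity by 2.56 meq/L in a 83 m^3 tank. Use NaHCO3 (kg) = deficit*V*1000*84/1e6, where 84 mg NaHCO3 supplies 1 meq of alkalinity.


Tank volume in L = 83 m^3 * 1000 = 83000 L
Total meq required = 2.56 meq/L * 83000 L = 212480 meq
NaHCO3 mass = 212480 meq * 84 mg/meq / 1e6 = 17.8483 kg

17.8483 kg


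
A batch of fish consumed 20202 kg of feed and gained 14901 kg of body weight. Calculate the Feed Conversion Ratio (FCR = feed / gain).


FCR = feed consumed / weight gained
FCR = 20202 kg / 14901 kg = 1.35575

1.35575


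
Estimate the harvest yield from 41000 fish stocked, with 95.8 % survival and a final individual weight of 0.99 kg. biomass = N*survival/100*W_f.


Survivors = 41000 * 95.8/100 = 39278 fish
Harvest biomass = survivors * W_f = 39278 * 0.99 = 38885.22 kg

38885.22 kg


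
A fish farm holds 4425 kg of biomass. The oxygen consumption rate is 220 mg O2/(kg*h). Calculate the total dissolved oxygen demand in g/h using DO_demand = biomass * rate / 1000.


Total O2 consumption (mg/h) = 4425 kg * 220 mg/(kg*h) = 973500 mg/h
Convert to g/h: 973500 / 1000 = 973.5 g/h

973.5 g/h


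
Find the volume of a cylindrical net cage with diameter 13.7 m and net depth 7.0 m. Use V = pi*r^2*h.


r = d/2 = 13.7/2 = 6.85 m
Base area = pi*r^2 = pi*6.85^2 = 147.41138 m^2
Volume = 147.41138 * 7.0 = 1031.88 m^3

1031.88 m^3


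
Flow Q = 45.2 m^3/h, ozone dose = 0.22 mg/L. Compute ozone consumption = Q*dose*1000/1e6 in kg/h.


O3 demand (mg/h) = Q * dose * 1000 = 45.2 * 0.22 * 1000 = 9944 mg/h
Convert mg to kg: 9944 / 1e6 = 0.009944 kg/h

0.009944 kg/h


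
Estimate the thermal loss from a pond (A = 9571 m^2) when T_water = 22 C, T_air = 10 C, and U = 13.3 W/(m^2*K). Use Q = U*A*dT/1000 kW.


Temperature difference dT = 22 - 10 = 12 K
Heat loss (W) = U * A * dT = 13.3 * 9571 * 12 = 1527531.6 W
Convert to kW: 1527531.6 / 1000 = 1527.5316 kW

1527.5316 kW


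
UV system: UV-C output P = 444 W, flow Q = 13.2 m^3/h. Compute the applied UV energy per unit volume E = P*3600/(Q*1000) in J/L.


Energy delivered per hour = 444 W * 3600 s = 1598400 J/h
Volume treated per hour = 13.2 m^3/h * 1000 = 13200 L/h
dose = 1598400 / 13200 = 121.091 J/L

121.091 J/L


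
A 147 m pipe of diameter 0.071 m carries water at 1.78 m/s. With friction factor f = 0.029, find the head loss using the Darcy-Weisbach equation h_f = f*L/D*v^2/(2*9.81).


v^2 = 1.78^2 = 3.1684 m^2/s^2
L/D = 147/0.071 = 2070.4225
h_f = f*(L/D)*v^2/(2g) = 0.029 * 2070.4225 * 3.1684 / 19.62 = 9.69612 m

9.69612 m


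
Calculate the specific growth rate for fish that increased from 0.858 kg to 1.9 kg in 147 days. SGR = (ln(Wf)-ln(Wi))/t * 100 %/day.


ln(W_f) = ln(1.9) = 0.64185389
ln(W_i) = ln(0.858) = -0.15315118
ln(W_f) - ln(W_i) = 0.64185389 - -0.15315118 = 0.79500507
SGR = 0.79500507 / 147 * 100 = 0.54082 %/day

0.54082 %/day


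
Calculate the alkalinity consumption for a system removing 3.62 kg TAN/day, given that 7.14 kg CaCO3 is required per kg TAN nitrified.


Alkalinity factor: 7.14 kg CaCO3 consumed per kg TAN nitrified
alk = 3.62 kg TAN * 7.14 = 25.8468 kg CaCO3/day

25.8468 kg CaCO3/day


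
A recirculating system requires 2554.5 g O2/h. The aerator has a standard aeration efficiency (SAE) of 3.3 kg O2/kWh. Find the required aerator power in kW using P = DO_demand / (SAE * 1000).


SAE in g O2/kWh = 3.3 * 1000 = 3300 g/kWh
P = DO_demand / SAE_g = 2554.5 / 3300 = 0.774091 kW

0.774091 kW


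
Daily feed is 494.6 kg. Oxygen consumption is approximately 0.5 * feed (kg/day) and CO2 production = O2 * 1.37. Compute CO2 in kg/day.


O2 = 494.6 * 0.5 = 247.3
CO2 = 247.3 * 1.37 = 338.801

338.801 kg/day


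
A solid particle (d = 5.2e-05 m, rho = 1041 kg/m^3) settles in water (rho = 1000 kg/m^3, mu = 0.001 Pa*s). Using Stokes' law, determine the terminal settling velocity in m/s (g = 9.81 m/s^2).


Density difference: rho_p - rho_f = 1041 - 1000 = 41 kg/m^3
d^2 = (5.2e-05)^2 = 2.704e-09 m^2
Numerator = (rho_p - rho_f) * g * d^2 = 41 * 9.81 * 2.704e-09 = 1.0875758e-06
Denominator = 18 * mu = 18 * 0.001 = 0.018
v_s = 1.0875758e-06 / 0.018 = 6.04209e-05 m/s
Check: Re = rho_f * v_s * d / mu = 1000 * 6.04209e-05 * 5.2e-05 / 0.001 = 0.00314 < 1, so Stokes' law applies.

6.04209e-05 m/s


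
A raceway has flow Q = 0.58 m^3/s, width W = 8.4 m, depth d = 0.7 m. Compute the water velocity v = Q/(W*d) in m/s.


Cross-sectional area = W * d = 8.4 * 0.7 = 5.88 m^2
Velocity = Q / A = 0.58 / 5.88 = 0.0986395 m/s

0.0986395 m/s


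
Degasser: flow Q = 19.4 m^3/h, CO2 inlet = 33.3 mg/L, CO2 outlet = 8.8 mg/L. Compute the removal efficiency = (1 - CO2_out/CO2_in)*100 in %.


CO2_out / CO2_in = 8.8 / 33.3 = 0.26426426
Fraction remaining = 0.26426426
efficiency = (1 - 0.26426426) * 100 = 73.5736 %

73.5736 %


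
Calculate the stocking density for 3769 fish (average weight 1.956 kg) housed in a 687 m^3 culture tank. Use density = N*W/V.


Total biomass = 3769 fish * 1.956 kg = 7372.164 kg
Density = total biomass / volume = 7372.164 / 687 = 10.731 kg/m^3

10.731 kg/m^3


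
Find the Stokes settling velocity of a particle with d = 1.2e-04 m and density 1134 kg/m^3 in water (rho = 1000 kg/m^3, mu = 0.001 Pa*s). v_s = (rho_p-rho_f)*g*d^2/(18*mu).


Density difference: rho_p - rho_f = 1134 - 1000 = 134 kg/m^3
d^2 = (1.2e-04)^2 = 1.44e-08 m^2
Numerator = (rho_p - rho_f) * g * d^2 = 134 * 9.81 * 1.44e-08 = 1.8929376e-05
Denominator = 18 * mu = 18 * 0.001 = 0.018
v_s = 1.8929376e-05 / 0.018 = 0.00105163 m/s
Check: Re = rho_f * v_s * d / mu = 1000 * 0.00105163 * 1.2e-04 / 0.001 = 0.126 < 1, so Stokes' law applies.

0.00105163 m/s


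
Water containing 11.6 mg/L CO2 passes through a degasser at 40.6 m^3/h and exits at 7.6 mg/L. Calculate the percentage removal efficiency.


CO2_out / CO2_in = 7.6 / 11.6 = 0.65517241
Fraction remaining = 0.65517241
efficiency = (1 - 0.65517241) * 100 = 34.4828 %

34.4828 %


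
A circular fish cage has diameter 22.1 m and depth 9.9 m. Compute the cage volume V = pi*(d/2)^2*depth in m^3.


r = d/2 = 22.1/2 = 11.05 m
Base area = pi*r^2 = pi*11.05^2 = 383.59632 m^2
Volume = 383.59632 * 9.9 = 3797.6 m^3

3797.6 m^3


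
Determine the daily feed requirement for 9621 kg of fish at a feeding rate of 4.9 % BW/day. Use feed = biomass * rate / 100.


Feeding rate fraction = 4.9% / 100 = 0.049
Daily feed = 9621 kg * 0.049 = 471.429 kg/day

471.429 kg/day


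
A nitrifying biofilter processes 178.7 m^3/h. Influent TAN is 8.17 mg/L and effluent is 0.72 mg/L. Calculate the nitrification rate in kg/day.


Concentration drop: TAN_in - TAN_out = 8.17 - 0.72 = 7.45 mg/L
Hourly TAN removed = Q * dTAN = 178.7 m^3/h * 7.45 mg/L = 1331.315 g/h  (m^3/h * mg/L = g/h)
Daily TAN removed = 1331.315 * 24 = 31951.56 g/day
Convert to kg/day: 31951.56 / 1000 = 31.95156 kg/day

31.95156 kg/day


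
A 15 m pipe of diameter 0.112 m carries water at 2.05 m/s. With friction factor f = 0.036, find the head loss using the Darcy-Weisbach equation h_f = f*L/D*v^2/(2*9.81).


v^2 = 2.05^2 = 4.2025 m^2/s^2
L/D = 15/0.112 = 133.92857
h_f = f*(L/D)*v^2/(2g) = 0.036 * 133.92857 * 4.2025 / 19.62 = 1.03272 m

1.03272 m


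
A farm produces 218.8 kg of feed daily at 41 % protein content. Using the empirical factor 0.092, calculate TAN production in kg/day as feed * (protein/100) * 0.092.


Protein in feed = 218.8 * 41/100 = 89.708 kg/day
TAN = protein * 0.092 = 89.708 * 0.092 = 8.253136 kg/day

8.253136 kg/day


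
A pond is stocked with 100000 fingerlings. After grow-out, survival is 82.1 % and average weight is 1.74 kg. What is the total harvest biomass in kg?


Survivors = 100000 * 82.1/100 = 82100 fish
Harvest biomass = survivors * W_f = 82100 * 1.74 = 142854 kg

142854 kg


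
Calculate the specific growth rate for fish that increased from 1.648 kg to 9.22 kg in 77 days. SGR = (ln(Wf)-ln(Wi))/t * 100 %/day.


ln(W_f) = ln(9.22) = 2.221375
ln(W_i) = ln(1.648) = 0.49956243
ln(W_f) - ln(W_i) = 2.221375 - 0.49956243 = 1.7218126
SGR = 1.7218126 / 77 * 100 = 2.23612 %/day

2.23612 %/day


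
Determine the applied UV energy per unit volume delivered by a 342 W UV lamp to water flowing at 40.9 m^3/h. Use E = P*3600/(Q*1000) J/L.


Energy delivered per hour = 342 W * 3600 s = 1231200 J/h
Volume treated per hour = 40.9 m^3/h * 1000 = 40900 L/h
dose = 1231200 / 40900 = 30.1027 J/L

30.1027 J/L


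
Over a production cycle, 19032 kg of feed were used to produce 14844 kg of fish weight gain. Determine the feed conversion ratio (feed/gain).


FCR = feed consumed / weight gained
FCR = 19032 kg / 14844 kg = 1.28213

1.28213


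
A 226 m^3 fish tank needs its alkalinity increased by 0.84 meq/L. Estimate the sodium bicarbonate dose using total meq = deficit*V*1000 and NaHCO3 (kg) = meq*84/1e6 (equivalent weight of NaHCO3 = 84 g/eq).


Tank volume in L = 226 m^3 * 1000 = 226000 L
Total meq required = 0.84 meq/L * 226000 L = 189840 meq
NaHCO3 mass = 189840 meq * 84 mg/meq / 1e6 = 15.9466 kg

15.9466 kg


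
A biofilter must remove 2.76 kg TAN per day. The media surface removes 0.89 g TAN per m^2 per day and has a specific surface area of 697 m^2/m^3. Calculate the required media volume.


A = 2.76*1000 / 0.89 = 3101.1236 m^2
V = 3101.1236 / 697 = 4.44924

4.44924 m^3


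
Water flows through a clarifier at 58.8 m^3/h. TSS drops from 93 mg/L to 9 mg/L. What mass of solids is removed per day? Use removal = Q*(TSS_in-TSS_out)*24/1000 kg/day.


Concentration drop: TSS_in - TSS_out = 93 - 9 = 84 mg/L
Hourly solids removed = Q * dTSS = 58.8 m^3/h * 84 mg/L = 4939.2 g/h  (m^3/h * mg/L = g/h)
Daily solids removed = 4939.2 * 24 = 118540.8 g/day
Convert g to kg: 118540.8 / 1000 = 118.5408 kg/day

118.5408 kg/day


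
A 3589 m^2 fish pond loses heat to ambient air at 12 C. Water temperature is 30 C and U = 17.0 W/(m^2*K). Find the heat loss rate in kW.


Temperature difference dT = 30 - 12 = 18 K
Heat loss (W) = U * A * dT = 17.0 * 3589 * 18 = 1098234 W
Convert to kW: 1098234 / 1000 = 1098.234 kW

1098.234 kW


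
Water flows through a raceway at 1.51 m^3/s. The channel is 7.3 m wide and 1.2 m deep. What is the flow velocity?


Cross-sectional area = W * d = 7.3 * 1.2 = 8.76 m^2
Velocity = Q / A = 1.51 / 8.76 = 0.172374 m/s

0.172374 m/s


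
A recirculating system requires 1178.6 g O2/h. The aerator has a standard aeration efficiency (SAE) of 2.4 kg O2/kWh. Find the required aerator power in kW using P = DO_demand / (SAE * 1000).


SAE in g O2/kWh = 2.4 * 1000 = 2400 g/kWh
P = DO_demand / SAE_g = 1178.6 / 2400 = 0.491083 kW

0.491083 kW


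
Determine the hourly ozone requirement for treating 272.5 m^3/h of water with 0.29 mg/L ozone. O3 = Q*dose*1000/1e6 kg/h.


O3 demand (mg/h) = Q * dose * 1000 = 272.5 * 0.29 * 1000 = 79025 mg/h
Convert mg to kg: 79025 / 1e6 = 0.079025 kg/h

0.079025 kg/h


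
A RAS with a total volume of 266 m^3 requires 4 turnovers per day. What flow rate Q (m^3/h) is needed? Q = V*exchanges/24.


Daily recirculation volume = 266 m^3 * 4 = 1064 m^3/day
Flow rate Q = daily volume / 24 h = 1064 / 24 = 44.3333 m^3/h

44.3333 m^3/h


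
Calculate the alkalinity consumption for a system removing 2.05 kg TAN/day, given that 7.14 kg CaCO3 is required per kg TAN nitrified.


Alkalinity factor: 7.14 kg CaCO3 consumed per kg TAN nitrified
alk = 2.05 kg TAN * 7.14 = 14.637 kg CaCO3/day

14.637 kg CaCO3/day


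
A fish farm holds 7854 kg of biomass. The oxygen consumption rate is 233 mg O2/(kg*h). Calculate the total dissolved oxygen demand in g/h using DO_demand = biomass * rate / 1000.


Total O2 consumption (mg/h) = 7854 kg * 233 mg/(kg*h) = 1829982 mg/h
Convert to g/h: 1829982 / 1000 = 1829.982 g/h

1829.982 g/h


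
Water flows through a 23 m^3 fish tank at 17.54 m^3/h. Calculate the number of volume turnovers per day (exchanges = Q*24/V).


Daily flow volume = 17.54 m^3/h * 24 h = 420.96 m^3/day
Exchanges = daily flow / tank volume = 420.96 / 23 = 18.3026 exchanges/day

18.3026 exchanges/day


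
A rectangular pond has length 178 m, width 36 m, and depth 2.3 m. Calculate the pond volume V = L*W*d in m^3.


Base area = L * W = 178 * 36 = 6408 m^2
Volume = area * depth = 6408 * 2.3 = 14738.4 m^3

14738.4 m^3


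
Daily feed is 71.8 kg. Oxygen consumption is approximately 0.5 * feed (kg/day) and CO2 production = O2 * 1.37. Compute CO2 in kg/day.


O2 = 71.8 * 0.5 = 35.9
CO2 = 35.9 * 1.37 = 49.183

49.183 kg/day


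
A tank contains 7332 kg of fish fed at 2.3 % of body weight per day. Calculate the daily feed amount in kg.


Feeding rate fraction = 2.3% / 100 = 0.023
Daily feed = 7332 kg * 0.023 = 168.636 kg/day

168.636 kg/day


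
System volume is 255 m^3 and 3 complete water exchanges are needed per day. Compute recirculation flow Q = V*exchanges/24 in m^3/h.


Daily recirculation volume = 255 m^3 * 3 = 765 m^3/day
Flow rate Q = daily volume / 24 h = 765 / 24 = 31.875 m^3/h

31.875 m^3/h


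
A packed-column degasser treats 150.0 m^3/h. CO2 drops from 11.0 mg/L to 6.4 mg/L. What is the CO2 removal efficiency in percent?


CO2_out / CO2_in = 6.4 / 11.0 = 0.58181818
Fraction remaining = 0.58181818
efficiency = (1 - 0.58181818) * 100 = 41.8182 %

41.8182 %


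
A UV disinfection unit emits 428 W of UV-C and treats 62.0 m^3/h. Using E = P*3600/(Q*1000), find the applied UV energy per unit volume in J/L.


Energy delivered per hour = 428 W * 3600 s = 1540800 J/h
Volume treated per hour = 62.0 m^3/h * 1000 = 62000 L/h
dose = 1540800 / 62000 = 24.8516 J/L

24.8516 J/L


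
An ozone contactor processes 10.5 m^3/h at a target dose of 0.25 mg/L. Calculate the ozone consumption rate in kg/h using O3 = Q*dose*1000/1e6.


O3 demand (mg/h) = Q * dose * 1000 = 10.5 * 0.25 * 1000 = 2625 mg/h
Convert mg to kg: 2625 / 1e6 = 0.002625 kg/h

0.002625 kg/h


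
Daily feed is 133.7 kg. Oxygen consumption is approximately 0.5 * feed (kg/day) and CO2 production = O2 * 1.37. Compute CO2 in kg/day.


O2 = 133.7 * 0.5 = 66.85
CO2 = 66.85 * 1.37 = 91.5845

91.5845 kg/day


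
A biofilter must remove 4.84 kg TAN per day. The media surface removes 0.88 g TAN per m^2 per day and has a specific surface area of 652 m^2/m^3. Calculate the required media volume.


A = 4.84*1000 / 0.88 = 5500 m^2
V = 5500 / 652 = 8.43558

8.43558 m^3


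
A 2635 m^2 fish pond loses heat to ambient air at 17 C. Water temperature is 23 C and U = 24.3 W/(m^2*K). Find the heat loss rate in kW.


Temperature difference dT = 23 - 17 = 6 K
Heat loss (W) = U * A * dT = 24.3 * 2635 * 6 = 384183 W
Convert to kW: 384183 / 1000 = 384.183 kW

384.183 kW


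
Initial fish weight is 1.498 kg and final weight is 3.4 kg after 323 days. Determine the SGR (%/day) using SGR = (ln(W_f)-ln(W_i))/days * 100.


ln(W_f) = ln(3.4) = 1.2237754
ln(W_i) = ln(1.498) = 0.40413089
ln(W_f) - ln(W_i) = 1.2237754 - 0.40413089 = 0.81964451
SGR = 0.81964451 / 323 * 100 = 0.25376 %/day

0.25376 %/day


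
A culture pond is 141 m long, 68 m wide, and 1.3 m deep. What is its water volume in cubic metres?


Base area = L * W = 141 * 68 = 9588 m^2
Volume = area * depth = 9588 * 1.3 = 12464.4 m^3

12464.4 m^3


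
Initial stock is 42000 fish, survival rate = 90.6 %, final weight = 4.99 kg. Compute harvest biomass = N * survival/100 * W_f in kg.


Survivors = 42000 * 90.6/100 = 38052 fish
Harvest biomass = survivors * W_f = 38052 * 4.99 = 189879.48 kg

189879.48 kg


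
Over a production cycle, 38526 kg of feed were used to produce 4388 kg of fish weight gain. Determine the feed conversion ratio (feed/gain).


FCR = feed consumed / weight gained
FCR = 38526 kg / 4388 kg = 8.77985

8.77985


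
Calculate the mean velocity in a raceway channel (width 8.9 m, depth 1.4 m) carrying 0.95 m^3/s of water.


Cross-sectional area = W * d = 8.9 * 1.4 = 12.46 m^2
Velocity = Q / A = 0.95 / 12.46 = 0.076244 m/s

0.076244 m/s


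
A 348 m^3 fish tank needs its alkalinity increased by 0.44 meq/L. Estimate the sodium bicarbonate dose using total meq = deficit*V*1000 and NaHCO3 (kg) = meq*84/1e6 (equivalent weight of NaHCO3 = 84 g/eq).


Tank volume in L = 348 m^3 * 1000 = 348000 L
Total meq required = 0.44 meq/L * 348000 L = 153120 meq
NaHCO3 mass = 153120 meq * 84 mg/meq / 1e6 = 12.8621 kg

12.8621 kg


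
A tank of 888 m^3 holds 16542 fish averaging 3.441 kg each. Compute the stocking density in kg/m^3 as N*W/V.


Total biomass = 16542 fish * 3.441 kg = 56921.022 kg
Density = total biomass / volume = 56921.022 / 888 = 64.1003 kg/m^3

64.1003 kg/m^3


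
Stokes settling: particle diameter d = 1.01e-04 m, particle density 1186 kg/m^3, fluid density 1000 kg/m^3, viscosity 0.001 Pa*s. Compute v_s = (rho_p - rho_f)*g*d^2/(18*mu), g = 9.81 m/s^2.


Density difference: rho_p - rho_f = 1186 - 1000 = 186 kg/m^3
d^2 = (1.01e-04)^2 = 1.0201e-08 m^2
Numerator = (rho_p - rho_f) * g * d^2 = 186 * 9.81 * 1.0201e-08 = 1.8613357e-05
Denominator = 18 * mu = 18 * 0.001 = 0.018
v_s = 1.8613357e-05 / 0.018 = 0.00103408 m/s
Check: Re = rho_f * v_s * d / mu = 1000 * 0.00103408 * 1.01e-04 / 0.001 = 0.104 < 1, so Stokes' law applies.

0.00103408 m/s


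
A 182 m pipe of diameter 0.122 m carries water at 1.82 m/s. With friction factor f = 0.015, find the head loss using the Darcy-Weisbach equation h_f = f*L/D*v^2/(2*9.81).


v^2 = 1.82^2 = 3.3124 m^2/s^2
L/D = 182/0.122 = 1491.8033
h_f = f*(L/D)*v^2/(2g) = 0.015 * 1491.8033 * 3.3124 / 19.62 = 3.77787 m

3.77787 m


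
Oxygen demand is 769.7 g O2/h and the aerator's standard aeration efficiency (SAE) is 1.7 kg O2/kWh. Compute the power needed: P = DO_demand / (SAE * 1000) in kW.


SAE in g O2/kWh = 1.7 * 1000 = 1700 g/kWh
P = DO_demand / SAE_g = 769.7 / 1700 = 0.452765 kW

0.452765 kW


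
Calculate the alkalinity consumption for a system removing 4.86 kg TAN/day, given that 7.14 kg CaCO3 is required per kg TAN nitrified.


Alkalinity factor: 7.14 kg CaCO3 consumed per kg TAN nitrified
alk = 4.86 kg TAN * 7.14 = 34.7004 kg CaCO3/day

34.7004 kg CaCO3/day


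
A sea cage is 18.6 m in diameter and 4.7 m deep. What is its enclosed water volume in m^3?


r = d/2 = 18.6/2 = 9.3 m
Base area = pi*r^2 = pi*9.3^2 = 271.71635 m^2
Volume = 271.71635 * 4.7 = 1277.07 m^3

1277.07 m^3


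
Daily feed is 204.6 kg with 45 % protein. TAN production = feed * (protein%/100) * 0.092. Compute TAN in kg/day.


Protein in feed = 204.6 * 45/100 = 92.07 kg/day
TAN = protein * 0.092 = 92.07 * 0.092 = 8.47044 kg/day

8.47044 kg/day


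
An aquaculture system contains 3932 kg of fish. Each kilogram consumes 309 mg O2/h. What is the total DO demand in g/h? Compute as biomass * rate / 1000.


Total O2 consumption (mg/h) = 3932 kg * 309 mg/(kg*h) = 1214988 mg/h
Convert to g/h: 1214988 / 1000 = 1214.988 g/h

1214.988 g/h


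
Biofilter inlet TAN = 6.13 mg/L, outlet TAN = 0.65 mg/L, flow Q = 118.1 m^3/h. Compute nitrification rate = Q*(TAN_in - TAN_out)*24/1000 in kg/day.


Concentration drop: TAN_in - TAN_out = 6.13 - 0.65 = 5.48 mg/L
Hourly TAN removed = Q * dTAN = 118.1 m^3/h * 5.48 mg/L = 647.188 g/h  (m^3/h * mg/L = g/h)
Daily TAN removed = 647.188 * 24 = 15532.512 g/day
Convert to kg/day: 15532.512 / 1000 = 15.532512 kg/day

15.532512 kg/day


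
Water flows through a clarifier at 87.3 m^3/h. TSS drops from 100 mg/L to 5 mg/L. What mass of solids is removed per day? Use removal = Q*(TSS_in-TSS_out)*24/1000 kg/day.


Concentration drop: TSS_in - TSS_out = 100 - 5 = 95 mg/L
Hourly solids removed = Q * dTSS = 87.3 m^3/h * 95 mg/L = 8293.5 g/h  (m^3/h * mg/L = g/h)
Daily solids removed = 8293.5 * 24 = 199044 g/day
Convert g to kg: 199044 / 1000 = 199.044 kg/day

199.044 kg/day


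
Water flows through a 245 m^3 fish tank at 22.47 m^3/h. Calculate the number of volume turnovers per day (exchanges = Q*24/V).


Daily flow volume = 22.47 m^3/h * 24 h = 539.28 m^3/day
Exchanges = daily flow / tank volume = 539.28 / 245 = 2.20114 exchanges/day

2.20114 exchanges/day


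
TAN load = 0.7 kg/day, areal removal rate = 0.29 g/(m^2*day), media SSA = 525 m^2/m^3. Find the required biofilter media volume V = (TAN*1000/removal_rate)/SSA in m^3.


A = 0.7*1000 / 0.29 = 2413.7931 m^2
V = 2413.7931 / 525 = 4.5977

4.5977 m^3


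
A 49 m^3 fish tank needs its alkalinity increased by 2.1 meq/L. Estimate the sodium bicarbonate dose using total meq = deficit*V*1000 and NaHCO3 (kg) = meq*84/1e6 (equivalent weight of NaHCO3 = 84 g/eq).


Tank volume in L = 49 m^3 * 1000 = 49000 L
Total meq required = 2.1 meq/L * 49000 L = 102900 meq
NaHCO3 mass = 102900 meq * 84 mg/meq / 1e6 = 8.6436 kg

8.6436 kg


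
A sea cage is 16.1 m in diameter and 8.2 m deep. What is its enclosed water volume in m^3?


r = d/2 = 16.1/2 = 8.05 m
Base area = pi*r^2 = pi*8.05^2 = 203.58306 m^2
Volume = 203.58306 * 8.2 = 1669.38 m^3

1669.38 m^3


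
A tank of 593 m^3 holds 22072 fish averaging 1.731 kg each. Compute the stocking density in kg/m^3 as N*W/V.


Total biomass = 22072 fish * 1.731 kg = 38206.632 kg
Density = total biomass / volume = 38206.632 / 593 = 64.4294 kg/m^3

64.4294 kg/m^3
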